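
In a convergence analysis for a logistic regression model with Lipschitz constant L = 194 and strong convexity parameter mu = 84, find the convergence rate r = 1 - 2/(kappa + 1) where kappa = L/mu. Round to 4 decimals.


Step 1: Compute the condition number.
kappa = L/mu = 194/84 = 2.3095
Step 2: Compute the convergence rate.
r = 1 - 2/(kappa + 1) = 1 - 2*mu/(L + mu) = (L - mu)/(L + mu) = 110/278 = 0.3957


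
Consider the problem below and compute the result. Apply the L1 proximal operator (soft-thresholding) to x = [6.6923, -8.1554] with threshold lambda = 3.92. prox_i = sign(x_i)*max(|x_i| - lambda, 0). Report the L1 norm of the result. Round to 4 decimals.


Soft-thresholding with lambda = 3.92:
prox(6.6923) = sign(6.6923)*max(|6.6923| - 3.92, 0) = 2.7723
prox(-8.1554) = sign(-8.1554)*max(|-8.1554| - 3.92, 0) = -4.2354
prox(x) = [2.7723, -4.2354]
||prox(x)||_1 = 2.7723 + 4.2354 = 7.0077


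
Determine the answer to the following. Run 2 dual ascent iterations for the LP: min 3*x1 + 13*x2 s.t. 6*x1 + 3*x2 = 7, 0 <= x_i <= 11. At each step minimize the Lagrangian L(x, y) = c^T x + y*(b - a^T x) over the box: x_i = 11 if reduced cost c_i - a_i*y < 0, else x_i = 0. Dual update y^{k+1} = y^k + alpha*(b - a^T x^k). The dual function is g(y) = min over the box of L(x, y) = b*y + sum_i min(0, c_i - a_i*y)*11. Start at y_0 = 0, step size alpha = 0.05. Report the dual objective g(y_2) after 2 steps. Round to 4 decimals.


Dual ascent for LP: min 3*x1 + 13*x2, 6*x1 + 3*x2 = 7, 0 <= x_i <= 11
Step 1: y^k = 0.0, reduced costs: (3.0, 13.0)
  x^k = (0.0, 0.0), subgradient = b - a^T x = 7.0
  y^{k+1} = 0.0 + 0.05*7.0 = 0.35
Step 2: y^k = 0.35, reduced costs: (0.9, 11.95)
  x^k = (0.0, 0.0), subgradient = b - a^T x = 7.0
  y^{k+1} = 0.35 + 0.05*7.0 = 0.7
Dual objective at y_2 = 0.7: reduced costs (-1.2, 10.9), box minimizer x = (11.0, 0.0)
g(y_2) = b*y + (c1 - a1*y)*x1 + (c2 - a2*y)*x2 = 7*0.7 + (-1.2)*11.0 + 10.9*0.0 = 4.9 - 13.2 + 0.0 = -8.3


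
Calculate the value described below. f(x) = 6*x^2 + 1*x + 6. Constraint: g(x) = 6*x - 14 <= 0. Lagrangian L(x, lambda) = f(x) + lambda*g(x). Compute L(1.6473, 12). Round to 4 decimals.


Step 1: Evaluate f(x).
f(1.6473) = 6*1.6473^2 + 1*1.6473 + 6 = 23.9289
Step 2: Evaluate g(x).
g(1.6473) = 6*1.6473 - 14 = -4.1162
Step 3: Compute Lagrangian.
L = 23.9289 + 12*-4.1162 = -25.4655


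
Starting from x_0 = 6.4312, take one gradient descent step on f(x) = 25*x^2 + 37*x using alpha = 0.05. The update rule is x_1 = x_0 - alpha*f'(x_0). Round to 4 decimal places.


We compute the gradient at x_0 and apply the update.
f'(x) = 50*x + 37
f'(6.4312) = 50*6.4312 + 37 = 358.56
x_1 = 6.4312 - 0.05*358.56 = -11.4968


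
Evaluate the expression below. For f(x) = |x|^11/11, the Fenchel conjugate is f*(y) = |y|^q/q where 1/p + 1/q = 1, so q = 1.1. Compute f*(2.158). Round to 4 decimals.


The conjugate exponent q satisfies 1/p + 1/q = 1.
p = 11, so q = 11/(11 - 1) = 1.1
|y|^q = 2.158^1.1 = 2.3305
f*(2.158) = 2.3305 / 1.1 = 2.1187


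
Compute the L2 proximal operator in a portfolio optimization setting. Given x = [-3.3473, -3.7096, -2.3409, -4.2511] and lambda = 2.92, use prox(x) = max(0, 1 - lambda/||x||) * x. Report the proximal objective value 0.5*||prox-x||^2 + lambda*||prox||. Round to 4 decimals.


Step 1: Compute ||x||.
||x|| = 6.9654
Step 2: Compute scaling factor.
scale = max(0, 1 - 2.92/6.9654) = 0.5808
Step 3: prox(x) = [-1.9441, -2.1545, -1.3596, -2.469]
||prox(x)|| = 4.0454
Step 4: Proximal objective.
0.5*||prox-x||^2 = 4.2632
lambda*||prox|| = 11.8126
Total = 16.0759


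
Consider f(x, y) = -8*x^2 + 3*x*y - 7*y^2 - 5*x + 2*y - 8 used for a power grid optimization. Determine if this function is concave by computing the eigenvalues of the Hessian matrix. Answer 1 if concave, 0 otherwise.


The Hessian of f(x,y) = -8*x^2 + 3*x*y - 7*y^2 - 5*x + 2*y - 8 is:
H = [[-16, 3], [3, -14]]
Trace = -16 - 14 = -30
Determinant = -16*-14 - (3)^2 = 215
Discriminant = (-30)^2 - 4*215 = 40.0
Eigenvalues: lambda_1 = -18.1623, lambda_2 = -11.8377
The function is concave.

1


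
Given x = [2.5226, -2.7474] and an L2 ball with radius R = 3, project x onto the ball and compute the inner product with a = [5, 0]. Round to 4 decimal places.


Step 1: Compute ||x|| (intermediates to 6 decimals).
||x|| = sqrt(2.5226^2 + (-2.7474)^2) = 3.729841
Step 2: Project.
Since ||x|| > R, scale = R/||x|| = 3/3.729841 = 0.804324, proj(x) = scale * x
proj(x) = [2.028988, -2.2098]
Step 3: Dot product.
a^T * proj(x) = 5*2.028988 + 0*(-2.2098) = 10.1449


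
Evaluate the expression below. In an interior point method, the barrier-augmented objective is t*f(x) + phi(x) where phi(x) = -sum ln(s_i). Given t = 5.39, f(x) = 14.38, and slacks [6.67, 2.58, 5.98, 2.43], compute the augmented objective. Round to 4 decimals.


Step 1: Compute log-barrier.
ln values: [1.8976, 0.9478, 1.7884, 0.8879]
phi = -(1.8976 + 0.9478 + 1.7884 + 0.8879) = -5.5217
Step 2: Compute augmented objective.
t*f(x) = 5.39*14.38 = 77.5082
Total = 77.5082 - 5.5217 = 71.9865


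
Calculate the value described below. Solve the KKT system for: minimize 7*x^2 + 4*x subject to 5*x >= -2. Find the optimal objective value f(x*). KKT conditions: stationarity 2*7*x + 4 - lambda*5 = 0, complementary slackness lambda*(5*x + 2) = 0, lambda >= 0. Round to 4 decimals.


Step 1: Try lambda = 0 (constraint inactive).
Stationarity: 2*7*x + 4 = 0
x* = -4/(2*7) = -2/7 = -0.2857 (rounded; the exact value -2/7 is used below)
Check constraint: 5*-0.2857 = -1.4285 >= -2 -- satisfied.
Step 2: Compute optimal value.
f(x*) = 7*(-2/7)^2 + 4*(-2/7) = -0.5714


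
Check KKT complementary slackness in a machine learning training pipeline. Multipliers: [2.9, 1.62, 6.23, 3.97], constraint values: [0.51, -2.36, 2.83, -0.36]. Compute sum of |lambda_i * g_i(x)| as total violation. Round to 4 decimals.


KKT complementary slackness check:
lambda_1 * g_1 = 2.9 * 0.51 = 1.479
lambda_2 * g_2 = 1.62 * -2.36 = -3.8232
lambda_3 * g_3 = 6.23 * 2.83 = 17.6309
lambda_4 * g_4 = 3.97 * -0.36 = -1.4292
Total violation = 1.479 + 3.8232 + 17.6309 + 1.4292 = 24.3623


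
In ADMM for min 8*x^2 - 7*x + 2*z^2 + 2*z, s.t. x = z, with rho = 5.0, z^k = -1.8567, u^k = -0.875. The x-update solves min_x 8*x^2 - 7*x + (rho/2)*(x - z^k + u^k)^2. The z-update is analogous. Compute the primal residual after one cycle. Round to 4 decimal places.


ADMM iteration with rho = 5.0, z^k = -1.8567, u^k = -0.875
Step 1: x-update.
Minimize 8*x^2 - 7*x + (5.0/2)*(x + 1.8567 - 0.875)^2
FOC: (2*8 + 5.0)*x = 7 + 5.0*(-1.8567 + 0.875)
x^{k+1} = 0.0996
Step 2: z-update.
Minimize 2*z^2 + 2*z + (5.0/2)*(0.0996 - z - 0.875)^2
FOC: (2*2 + 5.0)*z = -2 + 5.0*(0.0996 - 0.875)
z^{k+1} = -0.653
Step 3: u-update.
u^{k+1} = -0.875 + 0.0996 + 0.653 = -0.1224
Step 4: Primal residual = |0.0996 + 0.653| = 0.7526


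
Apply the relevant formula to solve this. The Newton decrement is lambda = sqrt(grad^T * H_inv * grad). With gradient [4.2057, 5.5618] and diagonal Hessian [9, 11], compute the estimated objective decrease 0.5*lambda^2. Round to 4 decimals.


Step 1: H is diagonal, so H^(-1) * g = [0.4673, 0.5056].
Step 2: g^T H^(-1) g = sum_i g_i^2 / H_ii
  = (4.2057)^2/9 + (5.5618)^2/11
  = 1.9653 + 2.8121 = 4.7775
Step 3: Objective decrease = 0.5 * g^T H^(-1) g = 2.3887


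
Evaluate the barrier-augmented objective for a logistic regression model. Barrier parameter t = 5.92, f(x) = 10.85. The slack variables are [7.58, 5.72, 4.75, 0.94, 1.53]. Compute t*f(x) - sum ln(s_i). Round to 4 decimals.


Step 1: Compute log-barrier.
ln values: [2.0255, 1.744, 1.5581, -0.0619, 0.4253]
phi = -(2.0255 + 1.744 + 1.5581 - 0.0619 + 0.4253) = -5.691
Step 2: Compute augmented objective.
t*f(x) = 5.92*10.85 = 64.232
Total = 64.232 - 5.691 = 58.541


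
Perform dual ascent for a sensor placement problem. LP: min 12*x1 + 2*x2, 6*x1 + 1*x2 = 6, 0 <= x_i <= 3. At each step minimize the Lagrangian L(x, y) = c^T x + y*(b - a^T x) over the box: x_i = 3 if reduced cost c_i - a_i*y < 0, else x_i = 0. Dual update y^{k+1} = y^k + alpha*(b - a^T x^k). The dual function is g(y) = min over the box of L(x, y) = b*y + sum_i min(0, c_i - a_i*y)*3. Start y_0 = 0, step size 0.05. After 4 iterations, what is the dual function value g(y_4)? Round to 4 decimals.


Dual ascent for LP: min 12*x1 + 2*x2, 6*x1 + 1*x2 = 6, 0 <= x_i <= 3
Step 1: y^k = 0.0, reduced costs: (12.0, 2.0)
  x^k = (0.0, 0.0), subgradient = b - a^T x = 6.0
  y^{k+1} = 0.0 + 0.05*6.0 = 0.3
Step 2: y^k = 0.3, reduced costs: (10.2, 1.7)
  x^k = (0.0, 0.0), subgradient = b - a^T x = 6.0
  y^{k+1} = 0.3 + 0.05*6.0 = 0.6
Step 3: y^k = 0.6, reduced costs: (8.4, 1.4)
  x^k = (0.0, 0.0), subgradient = b - a^T x = 6.0
  y^{k+1} = 0.6 + 0.05*6.0 = 0.9
Step 4: y^k = 0.9, reduced costs: (6.6, 1.1)
  x^k = (0.0, 0.0), subgradient = b - a^T x = 6.0
  y^{k+1} = 0.9 + 0.05*6.0 = 1.2
Dual objective at y_4 = 1.2: reduced costs (4.8, 0.8), box minimizer x = (0.0, 0.0)
g(y_4) = b*y + (c1 - a1*y)*x1 + (c2 - a2*y)*x2 = 6*1.2 + 4.8*0.0 + 0.8*0.0 = 7.2 + 0.0 + 0.0 = 7.2


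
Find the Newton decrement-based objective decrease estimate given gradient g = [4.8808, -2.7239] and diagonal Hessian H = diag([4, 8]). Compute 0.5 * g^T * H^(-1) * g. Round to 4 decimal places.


Step 1: H is diagonal, so H^(-1) * g = [1.2202, -0.3405].
Step 2: g^T H^(-1) g = sum_i g_i^2 / H_ii
  = (4.8808)^2/4 + (-2.7239)^2/8
  = 5.9556 + 0.9275 = 6.883
Step 3: Objective decrease = 0.5 * g^T H^(-1) g = 3.4415


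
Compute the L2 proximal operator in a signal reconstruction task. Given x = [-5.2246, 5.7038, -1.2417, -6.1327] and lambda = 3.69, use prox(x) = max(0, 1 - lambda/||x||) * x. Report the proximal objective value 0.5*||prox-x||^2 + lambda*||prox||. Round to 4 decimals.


Step 1: Compute ||x||.
||x|| = 9.949
Step 2: Compute scaling factor.
scale = max(0, 1 - 3.69/9.949) = 0.6291
Step 3: prox(x) = [-3.2868, 3.5883, -0.7812, -3.8581]
||prox(x)|| = 6.259
Step 4: Proximal objective.
0.5*||prox-x||^2 = 6.8081
lambda*||prox|| = 23.0957
Total = 29.9036


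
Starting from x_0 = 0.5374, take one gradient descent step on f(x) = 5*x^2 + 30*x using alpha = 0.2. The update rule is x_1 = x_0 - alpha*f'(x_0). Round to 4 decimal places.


We compute the gradient at x_0 and apply the update.
f'(x) = 10*x + 30
f'(0.5374) = 10*0.5374 + 30 = 35.374
x_1 = 0.5374 - 0.2*35.374 = -6.5374


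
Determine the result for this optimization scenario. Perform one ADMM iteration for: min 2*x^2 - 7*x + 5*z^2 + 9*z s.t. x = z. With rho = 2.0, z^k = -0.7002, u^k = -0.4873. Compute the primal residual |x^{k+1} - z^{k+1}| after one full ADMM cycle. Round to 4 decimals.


ADMM iteration with rho = 2.0, z^k = -0.7002, u^k = -0.4873
Step 1: x-update.
Minimize 2*x^2 - 7*x + (2.0/2)*(x + 0.7002 - 0.4873)^2
FOC: (2*2 + 2.0)*x = 7 + 2.0*(-0.7002 + 0.4873)
x^{k+1} = 1.0957
Step 2: z-update.
Minimize 5*z^2 + 9*z + (2.0/2)*(1.0957 - z - 0.4873)^2
FOC: (2*5 + 2.0)*z = -9 + 2.0*(1.0957 - 0.4873)
z^{k+1} = -0.6486
Step 3: u-update.
u^{k+1} = -0.4873 + 1.0957 + 0.6486 = 1.257
Step 4: Primal residual = |1.0957 + 0.6486| = 1.7443


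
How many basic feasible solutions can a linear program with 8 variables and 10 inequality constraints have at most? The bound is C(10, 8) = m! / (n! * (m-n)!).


Each vertex corresponds to some choice of n active constraints out of m, so the number of vertices is at most C(m, n) = m! / (n!(m-n)!).
m = 10, n = 8
Numerator: 10 * 9 * 8 * 7 * 6 * 5 * 4 * 3
Denominator: 8! = 40320
C(10, 8) = 45


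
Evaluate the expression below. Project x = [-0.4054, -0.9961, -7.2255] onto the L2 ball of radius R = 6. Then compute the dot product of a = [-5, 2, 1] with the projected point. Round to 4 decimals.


Step 1: Compute ||x|| (intermediates to 6 decimals).
||x|| = sqrt((-0.4054)^2 + (-0.9961)^2 + (-7.2255)^2) = 7.305095
Step 2: Project.
Since ||x|| > R, scale = R/||x|| = 6/7.305095 = 0.821345, proj(x) = scale * x
proj(x) = [-0.332973, -0.818142, -5.934628]
Step 3: Dot product.
a^T * proj(x) = -5*(-0.332973) + 2*(-0.818142) + 1*(-5.934628) = -5.906


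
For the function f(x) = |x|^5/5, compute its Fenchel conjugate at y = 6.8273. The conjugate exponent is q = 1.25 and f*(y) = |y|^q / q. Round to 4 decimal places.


The conjugate exponent q satisfies 1/p + 1/q = 1.
p = 5, so q = 5/(5 - 1) = 1.25
|y|^q = 6.8273^1.25 = 11.036
f*(6.8273) = 11.036 / 1.25 = 8.8288


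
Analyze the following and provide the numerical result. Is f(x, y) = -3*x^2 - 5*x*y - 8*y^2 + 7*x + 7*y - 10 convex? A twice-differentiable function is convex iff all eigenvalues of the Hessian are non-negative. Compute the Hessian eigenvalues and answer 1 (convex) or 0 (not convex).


The Hessian of f(x,y) = -3*x^2 - 5*x*y - 8*y^2 + 7*x + 7*y - 10 is:
H = [[-6, -5], [-5, -16]]
Trace = -6 - 16 = -22
Determinant = -6*-16 - (-5)^2 = 71
Discriminant = (-22)^2 - 4*71 = 200.0
Eigenvalues: lambda_1 = -18.0711, lambda_2 = -3.9289
The function is not convex.

0


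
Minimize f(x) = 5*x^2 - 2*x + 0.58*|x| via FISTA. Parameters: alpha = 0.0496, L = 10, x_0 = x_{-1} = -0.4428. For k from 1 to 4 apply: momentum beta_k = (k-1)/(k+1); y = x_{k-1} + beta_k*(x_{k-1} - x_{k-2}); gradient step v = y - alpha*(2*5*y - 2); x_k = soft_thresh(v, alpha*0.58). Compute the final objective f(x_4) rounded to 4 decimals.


FISTA on f(x) = 5*x^2 - 2*x + 0.58*|x|
L = 10, alpha = 0.0496
Iteration 1: beta = 0.0, y = -0.4428 + 0.0*(-0.4428 + 0.4428) = -0.4428
  grad(y) = -6.428, v = y - alpha*grad = -0.124
  prox(v) = soft_thresh(-0.124, 0.0288) = -0.0952
Iteration 2: beta = 0.3333, y = -0.0952 + 0.3333*(-0.0952 + 0.4428) = 0.0207
  grad(y) = -1.7934, v = y - alpha*grad = 0.1096
  prox(v) = soft_thresh(0.1096, 0.0288) = 0.0808
Iteration 3: beta = 0.5, y = 0.0808 + 0.5*(0.0808 + 0.0952) = 0.1689
  grad(y) = -0.3113, v = y - alpha*grad = 0.1843
  prox(v) = soft_thresh(0.1843, 0.0288) = 0.1555
Iteration 4: beta = 0.6, y = 0.1555 + 0.6*(0.1555 - 0.0808) = 0.2004
  grad(y) = 0.0036, v = y - alpha*grad = 0.2002
  prox(v) = soft_thresh(0.2002, 0.0288) = 0.1714
f(x_4) = 5*0.1714^2 - 2*0.1714 + 0.58*|0.1714| = -0.0965


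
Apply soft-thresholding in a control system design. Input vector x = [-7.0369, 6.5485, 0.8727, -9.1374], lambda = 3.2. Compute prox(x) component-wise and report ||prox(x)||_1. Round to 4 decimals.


Soft-thresholding with lambda = 3.2:
prox(-7.0369) = sign(-7.0369)*max(|-7.0369| - 3.2, 0) = -3.8369
prox(6.5485) = sign(6.5485)*max(|6.5485| - 3.2, 0) = 3.3485
prox(0.8727) = sign(0.8727)*max(|0.8727| - 3.2, 0) = 0.0
prox(-9.1374) = sign(-9.1374)*max(|-9.1374| - 3.2, 0) = -5.9374
prox(x) = [-3.8369, 3.3485, 0.0, -5.9374]
||prox(x)||_1 = 3.8369 + 3.3485 + 0.0 + 5.9374 = 13.1228


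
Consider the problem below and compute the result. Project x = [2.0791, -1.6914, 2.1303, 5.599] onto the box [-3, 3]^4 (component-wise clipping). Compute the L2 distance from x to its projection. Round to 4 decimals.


Project each component onto [-3, 3].
clip(2.0791) = 2.0791, clip(-1.6914) = -1.6914, clip(2.1303) = 2.1303, clip(5.599) = 3.0
Projection = [2.0791, -1.6914, 2.1303, 3.0]
Squared diffs: [0.0, 0.0, 0.0, 6.7548]
Distance = sqrt(6.7548) = 2.599


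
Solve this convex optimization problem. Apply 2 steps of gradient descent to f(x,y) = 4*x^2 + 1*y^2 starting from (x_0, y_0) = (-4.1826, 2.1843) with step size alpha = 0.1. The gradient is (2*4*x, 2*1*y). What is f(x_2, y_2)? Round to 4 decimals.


Gradient descent on f(x,y) = 4*x^2 + 1*y^2.
Starting point: (-4.1826, 2.1843), alpha = 0.1
Step 1: grad_x = 2*4*-4.1826 = -33.4608, grad_y = 2*1*2.1843 = 4.3686
  x_1 = -4.1826 - 0.1*-33.4608 = -0.8365
  y_1 = 2.1843 - 0.1*4.3686 = 1.7474
Step 2: grad_x = 2*4*-0.8365 = -6.6922, grad_y = 2*1*1.7474 = 3.4949
  x_2 = -0.8365 - 0.1*-6.6922 = -0.1673
  y_2 = 1.7474 - 0.1*3.4949 = 1.398
f(-0.1673, 1.398) = 4*(-0.1673)^2 + 1*1.398^2 = 2.0662


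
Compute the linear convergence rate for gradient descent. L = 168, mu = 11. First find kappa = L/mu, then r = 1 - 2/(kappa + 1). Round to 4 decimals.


Step 1: Compute the condition number.
kappa = L/mu = 168/11 = 15.2727
Step 2: Compute the convergence rate.
r = 1 - 2/(kappa + 1) = 1 - 2*mu/(L + mu) = (L - mu)/(L + mu) = 157/179 = 0.8771


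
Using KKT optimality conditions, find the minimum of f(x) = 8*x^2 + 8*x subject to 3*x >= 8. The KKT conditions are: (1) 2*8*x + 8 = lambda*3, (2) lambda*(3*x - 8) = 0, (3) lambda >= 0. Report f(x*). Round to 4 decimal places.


Step 1: Try lambda = 0 (constraint inactive).
x_unc = -8/(2*8) = -0.5
Check: 3*-0.5 = -1.5 < 8 -- violated!
Step 2: Constraint must be active: 3*x = 8
x* = 8/3 = 2.6667 (rounded; the exact value 8/3 is used below)
lambda = (2*8*(8/3) + 8)/3 = 16.8889
Step 3: Compute optimal value.
f(x*) = 8*(8/3)^2 + 8*(8/3) = 78.2222


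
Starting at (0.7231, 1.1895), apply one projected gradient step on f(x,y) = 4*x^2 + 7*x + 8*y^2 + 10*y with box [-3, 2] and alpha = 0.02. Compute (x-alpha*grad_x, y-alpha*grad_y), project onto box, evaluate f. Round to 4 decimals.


Step 1: Compute gradient at (0.7231, 1.1895).
grad_x = 2*4*0.7231 + 7 = 12.7848
grad_y = 2*8*1.1895 + 10 = 29.032
Step 2: Gradient step.
x_raw = 0.7231 - 0.02*12.7848 = 0.4674
y_raw = 1.1895 - 0.02*29.032 = 0.6089
Step 3: Project onto [-3, 2].
x_proj = clip(0.4674) = 0.4674
y_proj = clip(0.6089) = 0.6089
Step 4: Evaluate f.
f(0.4674, 0.6089) = 13.2


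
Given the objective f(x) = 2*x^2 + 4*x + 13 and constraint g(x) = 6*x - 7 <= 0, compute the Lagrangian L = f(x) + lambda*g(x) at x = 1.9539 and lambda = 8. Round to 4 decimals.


Step 1: Evaluate f(x).
f(1.9539) = 2*1.9539^2 + 4*1.9539 + 13 = 28.4511
Step 2: Evaluate g(x).
g(1.9539) = 6*1.9539 - 7 = 4.7234
Step 3: Compute Lagrangian.
L = 28.4511 + 8*4.7234 = 66.2383


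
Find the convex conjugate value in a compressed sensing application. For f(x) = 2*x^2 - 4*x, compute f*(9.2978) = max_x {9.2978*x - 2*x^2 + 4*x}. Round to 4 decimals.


f*(y) = sup_x {y*x - a*x^2 - b*x} = sup_x {(y-b)*x - a*x^2}
FOC: (y - b) - 2a*x = 0 => x* = (y - b)/(2a)
x* = (9.2978 + 4)/(2*2) = 3.3245
f*(9.2978) = (y-b)^2/(4a) = (9.2978 + 4)^2/(4*2)
= 176.8315/8 = 22.1039


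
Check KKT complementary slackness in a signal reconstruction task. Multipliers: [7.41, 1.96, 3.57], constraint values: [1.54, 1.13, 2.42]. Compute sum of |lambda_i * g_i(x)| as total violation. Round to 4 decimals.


KKT complementary slackness check:
lambda_1 * g_1 = 7.41 * 1.54 = 11.4114
lambda_2 * g_2 = 1.96 * 1.13 = 2.2148
lambda_3 * g_3 = 3.57 * 2.42 = 8.6394
Total violation = 11.4114 + 2.2148 + 8.6394 = 22.2656


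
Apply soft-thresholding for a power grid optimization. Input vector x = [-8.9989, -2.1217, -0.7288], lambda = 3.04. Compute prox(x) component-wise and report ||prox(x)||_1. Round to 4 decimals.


Soft-thresholding with lambda = 3.04:
prox(-8.9989) = sign(-8.9989)*max(|-8.9989| - 3.04, 0) = -5.9589
prox(-2.1217) = sign(-2.1217)*max(|-2.1217| - 3.04, 0) = 0.0
prox(-0.7288) = sign(-0.7288)*max(|-0.7288| - 3.04, 0) = 0.0
prox(x) = [-5.9589, 0.0, 0.0]
||prox(x)||_1 = 5.9589 + 0.0 + 0.0 = 5.9589


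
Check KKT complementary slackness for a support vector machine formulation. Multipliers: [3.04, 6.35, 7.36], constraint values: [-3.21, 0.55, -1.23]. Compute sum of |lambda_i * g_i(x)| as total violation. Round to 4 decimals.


KKT complementary slackness check:
lambda_1 * g_1 = 3.04 * -3.21 = -9.7584
lambda_2 * g_2 = 6.35 * 0.55 = 3.4925
lambda_3 * g_3 = 7.36 * -1.23 = -9.0528
Total violation = 9.7584 + 3.4925 + 9.0528 = 22.3037


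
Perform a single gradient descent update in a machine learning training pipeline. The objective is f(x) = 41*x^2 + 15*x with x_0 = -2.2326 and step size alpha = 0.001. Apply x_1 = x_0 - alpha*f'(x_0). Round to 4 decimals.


We compute the gradient at x_0 and apply the update.
f'(x) = 82*x + 15
f'(-2.2326) = 82*-2.2326 + 15 = -168.0732
x_1 = -2.2326 - 0.001*-168.0732 = -2.0645


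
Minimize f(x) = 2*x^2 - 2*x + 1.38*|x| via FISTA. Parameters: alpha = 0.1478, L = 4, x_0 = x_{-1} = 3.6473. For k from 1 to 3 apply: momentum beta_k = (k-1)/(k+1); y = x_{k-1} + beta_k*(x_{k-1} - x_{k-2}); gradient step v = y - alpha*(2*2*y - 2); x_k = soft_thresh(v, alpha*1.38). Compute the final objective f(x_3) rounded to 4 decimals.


FISTA on f(x) = 2*x^2 - 2*x + 1.38*|x|
L = 4, alpha = 0.1478
Iteration 1: beta = 0.0, y = 3.6473 + 0.0*(3.6473 - 3.6473) = 3.6473
  grad(y) = 12.5892, v = y - alpha*grad = 1.7866
  prox(v) = soft_thresh(1.7866, 0.204) = 1.5827
Iteration 2: beta = 0.3333, y = 1.5827 + 0.3333*(1.5827 - 3.6473) = 0.8944
  grad(y) = 1.5777, v = y - alpha*grad = 0.6612
  prox(v) = soft_thresh(0.6612, 0.204) = 0.4573
Iteration 3: beta = 0.5, y = 0.4573 + 0.5*(0.4573 - 1.5827) = -0.1054
  grad(y) = -2.4216, v = y - alpha*grad = 0.2525
  prox(v) = soft_thresh(0.2525, 0.204) = 0.0485
f(x_3) = 2*0.0485^2 - 2*0.0485 + 1.38*|0.0485| = -0.0254


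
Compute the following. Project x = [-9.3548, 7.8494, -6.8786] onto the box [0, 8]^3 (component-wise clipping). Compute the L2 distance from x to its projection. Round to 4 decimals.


Project each component onto [0, 8].
clip(-9.3548) = 0.0, clip(7.8494) = 7.8494, clip(-6.8786) = 0.0
Projection = [0.0, 7.8494, 0.0]
Squared diffs: [87.5123, 0.0, 47.3151]
Distance = sqrt(134.8274) = 11.6115


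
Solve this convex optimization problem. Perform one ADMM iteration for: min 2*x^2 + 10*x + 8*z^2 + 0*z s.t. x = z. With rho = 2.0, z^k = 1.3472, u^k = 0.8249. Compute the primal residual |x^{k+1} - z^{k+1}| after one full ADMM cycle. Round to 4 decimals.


ADMM iteration with rho = 2.0, z^k = 1.3472, u^k = 0.8249
Step 1: x-update.
Minimize 2*x^2 + 10*x + (2.0/2)*(x - 1.3472 + 0.8249)^2
FOC: (2*2 + 2.0)*x = -10 + 2.0*(1.3472 - 0.8249)
x^{k+1} = -1.4926
Step 2: z-update.
Minimize 8*z^2 + 0*z + (2.0/2)*(-1.4926 - z + 0.8249)^2
FOC: (2*8 + 2.0)*z = 0 + 2.0*(-1.4926 + 0.8249)
z^{k+1} = -0.0742
Step 3: u-update.
u^{k+1} = 0.8249 - 1.4926 + 0.0742 = -0.5935
Step 4: Primal residual = |-1.4926 + 0.0742| = 1.4184


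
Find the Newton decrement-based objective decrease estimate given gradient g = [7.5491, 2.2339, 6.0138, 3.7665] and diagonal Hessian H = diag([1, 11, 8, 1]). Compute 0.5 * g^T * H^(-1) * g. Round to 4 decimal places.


Step 1: H is diagonal, so H^(-1) * g = [7.5491, 0.2031, 0.7517, 3.7665].
Step 2: g^T H^(-1) g = sum_i g_i^2 / H_ii
  = (7.5491)^2/1 + (2.2339)^2/11 + (6.0138)^2/8 + (3.7665)^2/1
  = 56.9889 + 0.4537 + 4.5207 + 14.1865 = 76.1498
Step 3: Objective decrease = 0.5 * g^T H^(-1) g = 38.0749


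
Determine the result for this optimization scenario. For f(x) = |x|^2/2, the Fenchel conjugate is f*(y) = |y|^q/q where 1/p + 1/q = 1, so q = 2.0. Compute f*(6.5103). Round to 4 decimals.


The conjugate exponent q satisfies 1/p + 1/q = 1.
p = 2, so q = 2/(2 - 1) = 2.0
|y|^q = 6.5103^2.0 = 42.384
f*(6.5103) = 42.384 / 2.0 = 21.192


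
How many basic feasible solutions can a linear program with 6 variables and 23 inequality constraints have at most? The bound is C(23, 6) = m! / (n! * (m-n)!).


Each vertex corresponds to some choice of n active constraints out of m, so the number of vertices is at most C(m, n) = m! / (n!(m-n)!).
m = 23, n = 6
Numerator: 23 * 22 * 21 * 20 * 19 * 18
Denominator: 6! = 720
C(23, 6) = 100947


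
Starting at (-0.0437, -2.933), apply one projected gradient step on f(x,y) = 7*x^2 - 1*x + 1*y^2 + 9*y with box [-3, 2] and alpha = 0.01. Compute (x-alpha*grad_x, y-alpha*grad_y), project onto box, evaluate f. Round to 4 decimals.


Step 1: Compute gradient at (-0.0437, -2.933).
grad_x = 2*7*-0.0437 - 1 = -1.6118
grad_y = 2*1*-2.933 + 9 = 3.134
Step 2: Gradient step.
x_raw = -0.0437 - 0.01*-1.6118 = -0.0276
y_raw = -2.933 - 0.01*3.134 = -2.9643
Step 3: Project onto [-3, 2].
x_proj = clip(-0.0276) = -0.0276
y_proj = clip(-2.9643) = -2.9643
Step 4: Evaluate f.
f(-0.0276, -2.9643) = -17.8588


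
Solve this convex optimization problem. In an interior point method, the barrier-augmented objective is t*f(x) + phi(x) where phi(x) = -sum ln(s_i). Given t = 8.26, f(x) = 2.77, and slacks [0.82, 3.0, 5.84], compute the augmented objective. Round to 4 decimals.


Step 1: Compute log-barrier.
ln values: [-0.1985, 1.0986, 1.7647]
phi = -(-0.1985 + 1.0986 + 1.7647) = -2.6649
Step 2: Compute augmented objective.
t*f(x) = 8.26*2.77 = 22.8802
Total = 22.8802 - 2.6649 = 20.2153


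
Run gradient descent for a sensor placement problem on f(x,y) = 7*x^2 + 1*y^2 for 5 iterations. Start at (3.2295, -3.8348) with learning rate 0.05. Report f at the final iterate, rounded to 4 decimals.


Gradient descent on f(x,y) = 7*x^2 + 1*y^2.
Starting point: (3.2295, -3.8348), alpha = 0.05
Step 1: grad_x = 2*7*3.2295 = 45.213, grad_y = 2*1*-3.8348 = -7.6696
  x_1 = 3.2295 - 0.05*45.213 = 0.9689
  y_1 = -3.8348 - 0.05*-7.6696 = -3.4513
Step 2: grad_x = 2*7*0.9689 = 13.5639, grad_y = 2*1*-3.4513 = -6.9026
  x_2 = 0.9689 - 0.05*13.5639 = 0.2907
  y_2 = -3.4513 - 0.05*-6.9026 = -3.1062
Step 3: grad_x = 2*7*0.2907 = 4.0692, grad_y = 2*1*-3.1062 = -6.2124
  x_3 = 0.2907 - 0.05*4.0692 = 0.0872
  y_3 = -3.1062 - 0.05*-6.2124 = -2.7956
Step 4: grad_x = 2*7*0.0872 = 1.2208, grad_y = 2*1*-2.7956 = -5.5911
  x_4 = 0.0872 - 0.05*1.2208 = 0.0262
  y_4 = -2.7956 - 0.05*-5.5911 = -2.516
Step 5: grad_x = 2*7*0.0262 = 0.3662, grad_y = 2*1*-2.516 = -5.032
  x_5 = 0.0262 - 0.05*0.3662 = 0.0078
  y_5 = -2.516 - 0.05*-5.032 = -2.2644
f(0.0078, -2.2644) = 7*0.0078^2 + 1*(-2.2644)^2 = 5.128


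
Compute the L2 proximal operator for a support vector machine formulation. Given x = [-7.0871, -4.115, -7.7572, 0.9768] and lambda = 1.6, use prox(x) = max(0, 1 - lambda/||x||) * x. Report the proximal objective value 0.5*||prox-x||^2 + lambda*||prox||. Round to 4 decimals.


Step 1: Compute ||x||.
||x|| = 11.3265
Step 2: Compute scaling factor.
scale = max(0, 1 - 1.6/11.3265) = 0.8587
Step 3: prox(x) = [-6.086, -3.5337, -6.6614, 0.8388]
||prox(x)|| = 9.7265
Step 4: Proximal objective.
0.5*||prox-x||^2 = 1.28
lambda*||prox|| = 15.5624
Total = 16.8423


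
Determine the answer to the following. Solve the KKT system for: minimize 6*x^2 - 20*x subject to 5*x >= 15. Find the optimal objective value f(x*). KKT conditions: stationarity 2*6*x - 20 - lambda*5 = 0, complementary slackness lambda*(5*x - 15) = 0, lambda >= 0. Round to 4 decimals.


Step 1: Try lambda = 0 (constraint inactive).
x_unc = 20/(2*6) = 1.6667
Check: 5*1.6667 = 8.3335 < 15 -- violated!
Step 2: Constraint must be active: 5*x = 15
x* = 15/5 = 3.0
lambda = (2*6*3.0 - 20)/5 = 3.2
Step 3: Compute optimal value.
f(x*) = 6*3.0^2 - 20*3.0 = -6.0


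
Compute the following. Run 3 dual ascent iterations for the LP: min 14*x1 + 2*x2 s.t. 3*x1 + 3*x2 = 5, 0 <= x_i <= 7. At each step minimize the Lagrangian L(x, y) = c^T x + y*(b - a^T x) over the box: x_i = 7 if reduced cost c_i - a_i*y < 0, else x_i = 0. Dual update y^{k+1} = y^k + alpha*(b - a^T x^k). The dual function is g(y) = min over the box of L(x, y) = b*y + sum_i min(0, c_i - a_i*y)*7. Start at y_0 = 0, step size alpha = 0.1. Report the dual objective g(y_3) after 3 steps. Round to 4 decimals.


Dual ascent for LP: min 14*x1 + 2*x2, 3*x1 + 3*x2 = 5, 0 <= x_i <= 7
Step 1: y^k = 0.0, reduced costs: (14.0, 2.0)
  x^k = (0.0, 0.0), subgradient = b - a^T x = 5.0
  y^{k+1} = 0.0 + 0.1*5.0 = 0.5
Step 2: y^k = 0.5, reduced costs: (12.5, 0.5)
  x^k = (0.0, 0.0), subgradient = b - a^T x = 5.0
  y^{k+1} = 0.5 + 0.1*5.0 = 1.0
Step 3: y^k = 1.0, reduced costs: (11.0, -1.0)
  x^k = (0.0, 7.0), subgradient = b - a^T x = -16.0
  y^{k+1} = 1.0 + 0.1*-16.0 = -0.6
Dual objective at y_3 = -0.6: reduced costs (15.8, 3.8), box minimizer x = (0.0, 0.0)
g(y_3) = b*y + (c1 - a1*y)*x1 + (c2 - a2*y)*x2 = 5*(-0.6) + 15.8*0.0 + 3.8*0.0 = -3.0 + 0.0 + 0.0 = -3.0


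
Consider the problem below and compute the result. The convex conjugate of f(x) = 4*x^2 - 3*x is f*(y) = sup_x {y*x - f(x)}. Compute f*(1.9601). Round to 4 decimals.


f*(y) = sup_x {y*x - a*x^2 - b*x} = sup_x {(y-b)*x - a*x^2}
FOC: (y - b) - 2a*x = 0 => x* = (y - b)/(2a)
x* = (1.9601 + 3)/(2*4) = 0.62
f*(1.9601) = (y-b)^2/(4a) = (1.9601 + 3)^2/(4*4)
= 24.6026/16 = 1.5377


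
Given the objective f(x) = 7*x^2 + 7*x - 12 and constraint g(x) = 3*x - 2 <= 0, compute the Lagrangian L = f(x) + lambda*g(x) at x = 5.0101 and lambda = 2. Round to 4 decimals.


Step 1: Evaluate f(x).
f(5.0101) = 7*5.0101^2 + 7*5.0101 - 12 = 198.7784
Step 2: Evaluate g(x).
g(5.0101) = 3*5.0101 - 2 = 13.0303
Step 3: Compute Lagrangian.
L = 198.7784 + 2*13.0303 = 224.839


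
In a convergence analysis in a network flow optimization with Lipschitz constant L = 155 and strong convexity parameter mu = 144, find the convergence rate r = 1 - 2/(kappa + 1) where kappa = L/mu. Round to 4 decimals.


Step 1: Compute the condition number.
kappa = L/mu = 155/144 = 1.0764
Step 2: Compute the convergence rate.
r = 1 - 2/(kappa + 1) = 1 - 2*mu/(L + mu) = (L - mu)/(L + mu) = 11/299 = 0.0368


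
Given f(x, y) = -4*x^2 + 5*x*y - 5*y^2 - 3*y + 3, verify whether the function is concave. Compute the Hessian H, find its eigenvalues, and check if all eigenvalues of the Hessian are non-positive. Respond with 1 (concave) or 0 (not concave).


The Hessian of f(x,y) = -4*x^2 + 5*x*y - 5*y^2 - 3*y + 3 is:
H = [[-8, 5], [5, -10]]
Trace = -8 - 10 = -18
Determinant = -8*-10 - (5)^2 = 55
Discriminant = (-18)^2 - 4*55 = 104.0
Eigenvalues: lambda_1 = -14.099, lambda_2 = -3.901
The function is concave.

1


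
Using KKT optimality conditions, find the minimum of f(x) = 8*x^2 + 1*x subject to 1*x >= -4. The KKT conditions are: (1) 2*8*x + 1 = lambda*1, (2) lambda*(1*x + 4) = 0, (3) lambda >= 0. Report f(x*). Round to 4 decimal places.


Step 1: Try lambda = 0 (constraint inactive).
Stationarity: 2*8*x + 1 = 0
x* = -1/(2*8) = -0.0625
Check constraint: 1*-0.0625 = -0.0625 >= -4 -- satisfied.
Step 2: Compute optimal value.
f(x*) = 8*(-0.0625)^2 + 1*(-0.0625) = -0.0313


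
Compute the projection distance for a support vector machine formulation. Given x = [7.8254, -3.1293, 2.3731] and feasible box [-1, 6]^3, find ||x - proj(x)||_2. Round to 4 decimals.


Project each component onto [-1, 6].
clip(7.8254) = 6.0, clip(-3.1293) = -1.0, clip(2.3731) = 2.3731
Projection = [6.0, -1.0, 2.3731]
Squared diffs: [3.3321, 4.5339, 0.0]
Distance = sqrt(7.866) = 2.8046


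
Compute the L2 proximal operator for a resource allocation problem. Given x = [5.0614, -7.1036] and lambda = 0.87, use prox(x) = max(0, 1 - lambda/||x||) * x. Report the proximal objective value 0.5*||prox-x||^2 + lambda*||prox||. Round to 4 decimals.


Step 1: Compute ||x||.
||x|| = 8.7223
Step 2: Compute scaling factor.
scale = max(0, 1 - 0.87/8.7223) = 0.9003
Step 3: prox(x) = [4.5566, -6.3951]
||prox(x)|| = 7.8523
Step 4: Proximal objective.
0.5*||prox-x||^2 = 0.3785
lambda*||prox|| = 6.8315
Total = 7.21


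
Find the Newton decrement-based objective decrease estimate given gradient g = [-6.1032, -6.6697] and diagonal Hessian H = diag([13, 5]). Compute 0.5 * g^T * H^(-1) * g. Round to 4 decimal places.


Step 1: H is diagonal, so H^(-1) * g = [-0.4695, -1.3339].
Step 2: g^T H^(-1) g = sum_i g_i^2 / H_ii
  = (-6.1032)^2/13 + (-6.6697)^2/5
  = 2.8653 + 8.897 = 11.7623
Step 3: Objective decrease = 0.5 * g^T H^(-1) g = 5.8811


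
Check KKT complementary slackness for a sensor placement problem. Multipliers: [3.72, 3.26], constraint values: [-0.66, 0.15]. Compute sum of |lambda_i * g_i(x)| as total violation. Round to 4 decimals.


KKT complementary slackness check:
lambda_1 * g_1 = 3.72 * -0.66 = -2.4552
lambda_2 * g_2 = 3.26 * 0.15 = 0.489
Total violation = 2.4552 + 0.489 = 2.9442


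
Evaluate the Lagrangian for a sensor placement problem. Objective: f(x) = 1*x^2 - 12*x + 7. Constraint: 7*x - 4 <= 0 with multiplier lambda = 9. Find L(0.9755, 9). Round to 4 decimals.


Step 1: Evaluate f(x).
f(0.9755) = 1*0.9755^2 - 12*0.9755 + 7 = -3.7544
Step 2: Evaluate g(x).
g(0.9755) = 7*0.9755 - 4 = 2.8285
Step 3: Compute Lagrangian.
L = -3.7544 + 9*2.8285 = 21.7021


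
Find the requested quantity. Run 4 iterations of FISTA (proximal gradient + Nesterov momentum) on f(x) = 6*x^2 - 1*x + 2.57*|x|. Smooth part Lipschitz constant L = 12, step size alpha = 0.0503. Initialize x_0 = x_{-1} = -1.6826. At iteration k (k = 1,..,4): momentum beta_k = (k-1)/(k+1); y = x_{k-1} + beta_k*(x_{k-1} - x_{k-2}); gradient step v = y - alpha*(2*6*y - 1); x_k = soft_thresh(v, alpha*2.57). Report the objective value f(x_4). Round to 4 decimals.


FISTA on f(x) = 6*x^2 - 1*x + 2.57*|x|
L = 12, alpha = 0.0503
Iteration 1: beta = 0.0, y = -1.6826 + 0.0*(-1.6826 + 1.6826) = -1.6826
  grad(y) = -21.1912, v = y - alpha*grad = -0.6167
  prox(v) = soft_thresh(-0.6167, 0.1293) = -0.4874
Iteration 2: beta = 0.3333, y = -0.4874 + 0.3333*(-0.4874 + 1.6826) = -0.089
  grad(y) = -2.0682, v = y - alpha*grad = 0.015
  prox(v) = soft_thresh(0.015, 0.1293) = 0.0
Iteration 3: beta = 0.5, y = 0.0 + 0.5*(0.0 + 0.4874) = 0.2437
  grad(y) = 1.9245, v = y - alpha*grad = 0.1469
  prox(v) = soft_thresh(0.1469, 0.1293) = 0.0176
Iteration 4: beta = 0.6, y = 0.0176 + 0.6*(0.0176 - 0.0) = 0.0282
  grad(y) = -0.6614, v = y - alpha*grad = 0.0615
  prox(v) = soft_thresh(0.0615, 0.1293) = 0.0
f(x_4) = 6*0.0^2 - 1*0.0 + 2.57*|0.0| = 0.0


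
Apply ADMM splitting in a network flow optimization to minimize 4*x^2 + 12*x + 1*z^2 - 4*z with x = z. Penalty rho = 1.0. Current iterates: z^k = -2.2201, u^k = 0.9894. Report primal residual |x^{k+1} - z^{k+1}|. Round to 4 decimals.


ADMM iteration with rho = 1.0, z^k = -2.2201, u^k = 0.9894
Step 1: x-update.
Minimize 4*x^2 + 12*x + (1.0/2)*(x + 2.2201 + 0.9894)^2
FOC: (2*4 + 1.0)*x = -12 + 1.0*(-2.2201 - 0.9894)
x^{k+1} = -1.6899
Step 2: z-update.
Minimize 1*z^2 - 4*z + (1.0/2)*(-1.6899 - z + 0.9894)^2
FOC: (2*1 + 1.0)*z = 4 + 1.0*(-1.6899 + 0.9894)
z^{k+1} = 1.0998
Step 3: u-update.
u^{k+1} = 0.9894 - 1.6899 - 1.0998 = -1.8004
Step 4: Primal residual = |-1.6899 - 1.0998| = 2.7898


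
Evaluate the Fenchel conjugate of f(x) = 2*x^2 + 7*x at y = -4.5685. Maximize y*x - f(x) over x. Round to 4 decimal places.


f*(y) = sup_x {y*x - a*x^2 - b*x} = sup_x {(y-b)*x - a*x^2}
FOC: (y - b) - 2a*x = 0 => x* = (y - b)/(2a)
x* = (-4.5685 - 7)/(2*2) = -2.8921
f*(-4.5685) = (y-b)^2/(4a) = (-4.5685 - 7)^2/(4*2)
= 133.8302/8 = 16.7288


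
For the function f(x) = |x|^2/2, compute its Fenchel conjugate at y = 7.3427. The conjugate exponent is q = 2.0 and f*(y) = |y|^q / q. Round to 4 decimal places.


The conjugate exponent q satisfies 1/p + 1/q = 1.
p = 2, so q = 2/(2 - 1) = 2.0
|y|^q = 7.3427^2.0 = 53.9152
f*(7.3427) = 53.9152 / 2.0 = 26.9576


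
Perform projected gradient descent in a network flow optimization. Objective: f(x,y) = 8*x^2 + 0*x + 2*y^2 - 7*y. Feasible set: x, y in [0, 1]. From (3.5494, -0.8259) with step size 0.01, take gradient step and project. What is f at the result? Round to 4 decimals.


Step 1: Compute gradient at (3.5494, -0.8259).
grad_x = 2*8*3.5494 + 0 = 56.7904
grad_y = 2*2*-0.8259 - 7 = -10.3036
Step 2: Gradient step.
x_raw = 3.5494 - 0.01*56.7904 = 2.9815
y_raw = -0.8259 - 0.01*-10.3036 = -0.7229
Step 3: Project onto [0, 1].
x_proj = clip(2.9815) = 1.0
y_proj = clip(-0.7229) = 0.0
Step 4: Evaluate f.
f(1.0, 0.0) = 8.0


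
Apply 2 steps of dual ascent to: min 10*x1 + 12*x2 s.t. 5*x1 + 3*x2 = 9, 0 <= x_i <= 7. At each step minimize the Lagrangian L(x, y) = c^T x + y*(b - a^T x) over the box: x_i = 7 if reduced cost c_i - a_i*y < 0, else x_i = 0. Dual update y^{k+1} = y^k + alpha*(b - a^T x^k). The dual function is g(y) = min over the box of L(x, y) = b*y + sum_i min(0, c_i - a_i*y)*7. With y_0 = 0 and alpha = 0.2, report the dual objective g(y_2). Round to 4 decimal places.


Dual ascent for LP: min 10*x1 + 12*x2, 5*x1 + 3*x2 = 9, 0 <= x_i <= 7
Step 1: y^k = 0.0, reduced costs: (10.0, 12.0)
  x^k = (0.0, 0.0), subgradient = b - a^T x = 9.0
  y^{k+1} = 0.0 + 0.2*9.0 = 1.8
Step 2: y^k = 1.8, reduced costs: (1.0, 6.6)
  x^k = (0.0, 0.0), subgradient = b - a^T x = 9.0
  y^{k+1} = 1.8 + 0.2*9.0 = 3.6
Dual objective at y_2 = 3.6: reduced costs (-8.0, 1.2), box minimizer x = (7.0, 0.0)
g(y_2) = b*y + (c1 - a1*y)*x1 + (c2 - a2*y)*x2 = 9*3.6 + (-8.0)*7.0 + 1.2*0.0 = 32.4 - 56.0 + 0.0 = -23.6


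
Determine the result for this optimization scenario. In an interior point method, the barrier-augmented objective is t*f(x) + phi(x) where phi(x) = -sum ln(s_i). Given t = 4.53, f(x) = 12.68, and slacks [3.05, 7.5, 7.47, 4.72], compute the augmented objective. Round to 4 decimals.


Step 1: Compute log-barrier.
ln values: [1.1151, 2.0149, 2.0109, 1.5518]
phi = -(1.1151 + 2.0149 + 2.0109 + 1.5518) = -6.6927
Step 2: Compute augmented objective.
t*f(x) = 4.53*12.68 = 57.4404
Total = 57.4404 - 6.6927 = 50.7477


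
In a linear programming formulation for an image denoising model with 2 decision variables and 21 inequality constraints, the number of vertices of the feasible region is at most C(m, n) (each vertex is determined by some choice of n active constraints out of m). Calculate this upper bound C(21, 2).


Each vertex corresponds to some choice of n active constraints out of m, so the number of vertices is at most C(m, n) = m! / (n!(m-n)!).
m = 21, n = 2
Numerator: 21 * 20
Denominator: 2! = 2
C(21, 2) = 210


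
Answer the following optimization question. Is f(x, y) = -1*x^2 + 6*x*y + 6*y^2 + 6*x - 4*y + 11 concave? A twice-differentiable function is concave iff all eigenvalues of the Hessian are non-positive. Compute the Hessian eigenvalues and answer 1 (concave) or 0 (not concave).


The Hessian of f(x,y) = -1*x^2 + 6*x*y + 6*y^2 + 6*x - 4*y + 11 is:
H = [[-2, 6], [6, 12]]
Trace = -2 + 12 = 10
Determinant = -2*12 - (6)^2 = -60
Discriminant = (10)^2 - 4*-60 = 340.0
Eigenvalues: lambda_1 = -4.2195, lambda_2 = 14.2195
The function is not concave.

0


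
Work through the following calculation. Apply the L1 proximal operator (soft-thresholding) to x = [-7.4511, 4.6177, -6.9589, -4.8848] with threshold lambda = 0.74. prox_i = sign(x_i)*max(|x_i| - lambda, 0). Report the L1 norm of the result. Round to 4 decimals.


Soft-thresholding with lambda = 0.74:
prox(-7.4511) = sign(-7.4511)*max(|-7.4511| - 0.74, 0) = -6.7111
prox(4.6177) = sign(4.6177)*max(|4.6177| - 0.74, 0) = 3.8777
prox(-6.9589) = sign(-6.9589)*max(|-6.9589| - 0.74, 0) = -6.2189
prox(-4.8848) = sign(-4.8848)*max(|-4.8848| - 0.74, 0) = -4.1448
prox(x) = [-6.7111, 3.8777, -6.2189, -4.1448]
||prox(x)||_1 = 6.7111 + 3.8777 + 6.2189 + 4.1448 = 20.9525


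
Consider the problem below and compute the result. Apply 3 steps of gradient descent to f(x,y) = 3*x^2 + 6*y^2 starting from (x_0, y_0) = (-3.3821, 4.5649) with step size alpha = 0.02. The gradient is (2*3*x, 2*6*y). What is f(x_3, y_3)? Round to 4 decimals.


Gradient descent on f(x,y) = 3*x^2 + 6*y^2.
Starting point: (-3.3821, 4.5649), alpha = 0.02
Step 1: grad_x = 2*3*-3.3821 = -20.2926, grad_y = 2*6*4.5649 = 54.7788
  x_1 = -3.3821 - 0.02*-20.2926 = -2.9762
  y_1 = 4.5649 - 0.02*54.7788 = 3.4693
Step 2: grad_x = 2*3*-2.9762 = -17.8575, grad_y = 2*6*3.4693 = 41.6319
  x_2 = -2.9762 - 0.02*-17.8575 = -2.6191
  y_2 = 3.4693 - 0.02*41.6319 = 2.6367
Step 3: grad_x = 2*3*-2.6191 = -15.7146, grad_y = 2*6*2.6367 = 31.6402
  x_3 = -2.6191 - 0.02*-15.7146 = -2.3048
  y_3 = 2.6367 - 0.02*31.6402 = 2.0039
f(-2.3048, 2.0039) = 3*(-2.3048)^2 + 6*2.0039^2 = 40.0296


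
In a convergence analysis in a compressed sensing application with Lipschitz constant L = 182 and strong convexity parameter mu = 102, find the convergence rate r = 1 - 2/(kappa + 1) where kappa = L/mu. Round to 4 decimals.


Step 1: Compute the condition number.
kappa = L/mu = 182/102 = 1.7843
Step 2: Compute the convergence rate.
r = 1 - 2/(kappa + 1) = 1 - 2*mu/(L + mu) = (L - mu)/(L + mu) = 80/284 = 0.2817


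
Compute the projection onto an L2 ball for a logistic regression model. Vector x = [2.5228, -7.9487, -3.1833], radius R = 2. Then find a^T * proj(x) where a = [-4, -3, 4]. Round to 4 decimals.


Step 1: Compute ||x|| (intermediates to 6 decimals).
||x|| = sqrt(2.5228^2 + (-7.9487)^2 + (-3.1833)^2) = 8.926351
Step 2: Project.
Since ||x|| > R, scale = R/||x|| = 2/8.926351 = 0.224056, proj(x) = scale * x
proj(x) = [0.565248, -1.780954, -0.713237]
Step 3: Dot product.
a^T * proj(x) = -4*0.565248 - 3*(-1.780954) + 4*(-0.713237) = 0.2289
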